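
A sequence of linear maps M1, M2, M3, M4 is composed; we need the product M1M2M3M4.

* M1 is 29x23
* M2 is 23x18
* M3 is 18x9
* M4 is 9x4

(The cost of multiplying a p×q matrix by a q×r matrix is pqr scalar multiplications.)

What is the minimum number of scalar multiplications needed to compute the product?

4972

Adjacent pairs: M1M2 = 29·23·18 = 12006; M2M3 = 23·18·9 = 3726; M3M4 = 18·9·4 = 648.
Length 3: M1..M3: k=1: 0+3726+29·23·9=9729; k=2: 12006+0+29·18·9=16704 → min 9729 | M2..M4: k=2: 0+648+23·18·4=2304; k=3: 3726+0+23·9·4=4554 → min 2304.
Length 4: M1..M4: k=1: 0+2304+29·23·4=4972; k=2: 12006+648+29·18·4=14742; k=3: 9729+0+29·9·4=10773 → min 4972.
Optimal order: (M1(M2(M3M4))) with cost 4972.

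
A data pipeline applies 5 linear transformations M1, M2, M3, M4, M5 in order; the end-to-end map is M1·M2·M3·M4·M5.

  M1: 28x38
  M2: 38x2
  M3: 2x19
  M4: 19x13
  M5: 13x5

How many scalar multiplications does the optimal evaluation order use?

Adjacent pairs: M1M2 = 28·38·2 = 2128; M2M3 = 38·2·19 = 1444; M3M4 = 2·19·13 = 494; M4M5 = 19·13·5 = 1235.
Length 3: M1..M3: k=1: 0+1444+28·38·19=21660; k=2: 2128+0+28·2·19=3192 → min 3192 | M2..M4: k=2: 0+494+38·2·13=1482; k=3: 1444+0+38·19·13=10830 → min 1482 | M3..M5: k=3: 0+1235+2·19·5=1425; k=4: 494+0+2·13·5=624 → min 624.
Length 4: M1..M4: k=1: 0+1482+28·38·13=15314; k=2: 2128+494+28·2·13=3350; k=3: 3192+0+28·19·13=10108 → min 3350 | M2..M5: k=2: 0+624+38·2·5=1004; k=3: 1444+1235+38·19·5=6289; k=4: 1482+0+38·13·5=3952 → min 1004.
Length 5: M1..M5: k=1: 0+1004+28·38·5=6324; k=2: 2128+624+28·2·5=3032; k=3: 3192+1235+28·19·5=7087; k=4: 3350+0+28·13·5=5170 → min 3032.
Optimal order: ((M1·M2)·((M3·M4)·M5)) with cost 3032.

3032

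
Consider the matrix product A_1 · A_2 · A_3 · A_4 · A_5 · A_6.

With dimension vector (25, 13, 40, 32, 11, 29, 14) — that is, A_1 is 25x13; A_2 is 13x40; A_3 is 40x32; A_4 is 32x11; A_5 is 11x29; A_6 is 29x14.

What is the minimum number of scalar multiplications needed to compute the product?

30818

Adjacent pairs: A_1A_2 = 25·13·40 = 13000; A_2A_3 = 13·40·32 = 16640; A_3A_4 = 40·32·11 = 14080; A_4A_5 = 32·11·29 = 10208; A_5A_6 = 11·29·14 = 4466.
Length 3: A_1..A_3: k=1: 0+16640+25·13·32=27040; k=2: 13000+0+25·40·32=45000 → min 27040 | A_2..A_4: k=2: 0+14080+13·40·11=19800; k=3: 16640+0+13·32·11=21216 → min 19800 | A_3..A_5: k=3: 0+10208+40·32·29=47328; k=4: 14080+0+40·11·29=26840 → min 26840 | A_4..A_6: k=4: 0+4466+32·11·14=9394; k=5: 10208+0+32·29·14=23200 → min 9394.
Length 4: A_1..A_4: k=1: 0+19800+25·13·11=23375; k=2: 13000+14080+25·40·11=38080; k=3: 27040+0+25·32·11=35840 → min 23375 | A_2..A_5: k=2: 0+26840+13·40·29=41920; k=3: 16640+10208+13·32·29=38912; k=4: 19800+0+13·11·29=23947 → min 23947 | A_3..A_6: k=3: 0+9394+40·32·14=27314; k=4: 14080+4466+40·11·14=24706; k=5: 26840+0+40·29·14=43080 → min 24706.
Length 5: A_1..A_5: k=1: 0+23947+25·13·29=33372; k=2: 13000+26840+25·40·29=68840; k=3: 27040+10208+25·32·29=60448; k=4: 23375+0+25·11·29=31350 → min 31350 | A_2..A_6: k=2: 0+24706+13·40·14=31986; k=3: 16640+9394+13·32·14=31858; k=4: 19800+4466+13·11·14=26268; k=5: 23947+0+13·29·14=29225 → min 26268.
Length 6: A_1..A_6: k=1: 0+26268+25·13·14=30818; k=2: 13000+24706+25·40·14=51706; k=3: 27040+9394+25·32·14=47634; k=4: 23375+4466+25·11·14=31691; k=5: 31350+0+25·29·14=41500 → min 30818.
Optimal order: (A_1 · ((A_2 · (A_3 · A_4)) · (A_5 · A_6))) with cost 30818.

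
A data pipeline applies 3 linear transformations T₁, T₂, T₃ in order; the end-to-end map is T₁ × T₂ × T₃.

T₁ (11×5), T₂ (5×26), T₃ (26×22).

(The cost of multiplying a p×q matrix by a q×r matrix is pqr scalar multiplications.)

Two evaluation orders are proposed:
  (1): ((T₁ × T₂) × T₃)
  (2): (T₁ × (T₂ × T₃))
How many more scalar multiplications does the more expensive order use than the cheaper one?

Order (1) = ((T₁ × T₂) × T₃): (T₁ × T₂): 11×5 by 5×26 → 11×26, cost 11·5·26 = 1430; ((T₁ × T₂) × T₃): 11×26 by 26×22 → 11×22, cost 11·26·22 = 6292; cumulative 7722. Total 7722.
Order (2) = (T₁ × (T₂ × T₃)): (T₂ × T₃): 5×26 by 26×22 → 5×22, cost 5·26·22 = 2860; (T₁ × (T₂ × T₃)): 11×5 by 5×22 → 11×22, cost 11·5·22 = 1210; cumulative 4070. Total 4070.
Difference: |7722 − 4070| = 3652.

3652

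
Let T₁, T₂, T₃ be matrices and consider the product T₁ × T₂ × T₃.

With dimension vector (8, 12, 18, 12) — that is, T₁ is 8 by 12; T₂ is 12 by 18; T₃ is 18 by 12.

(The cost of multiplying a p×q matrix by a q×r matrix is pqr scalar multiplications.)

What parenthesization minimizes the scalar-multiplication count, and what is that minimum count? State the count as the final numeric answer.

3456

(T₁ × (T₂ × T₃)): cost 3744.
((T₁ × T₂) × T₃): cost 3456.
Optimal: ((T₁ × T₂) × T₃) with cost 3456.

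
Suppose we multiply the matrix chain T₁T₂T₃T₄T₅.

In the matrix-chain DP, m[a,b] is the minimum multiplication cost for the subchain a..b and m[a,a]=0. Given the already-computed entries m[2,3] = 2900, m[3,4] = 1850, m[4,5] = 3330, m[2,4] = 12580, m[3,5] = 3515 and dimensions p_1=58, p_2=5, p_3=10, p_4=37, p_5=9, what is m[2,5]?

6125

m[2,5] = min over k∈[2,4] of m[2,k]+m[k+1,5]+p_{1}·p_k·p_{5}.
k=2: 0 + 3515 + 58·5·9 = 6125; k=3: 2900 + 3330 + 58·10·9 = 11450; k=4: 12580 + 0 + 58·37·9 = 31894.
Minimum: 6125 at k=2.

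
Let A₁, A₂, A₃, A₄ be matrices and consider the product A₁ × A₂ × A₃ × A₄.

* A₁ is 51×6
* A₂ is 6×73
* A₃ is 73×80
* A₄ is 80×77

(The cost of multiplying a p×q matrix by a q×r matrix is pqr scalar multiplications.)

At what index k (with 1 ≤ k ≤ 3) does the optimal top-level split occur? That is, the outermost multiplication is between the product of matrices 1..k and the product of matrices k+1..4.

Adjacent pairs: A₁A₂ = 51·6·73 = 22338; A₂A₃ = 6·73·80 = 35040; A₃A₄ = 73·80·77 = 449680.
Length 3: A₁..A₃: k=1: 0+35040+51·6·80=59520; k=2: 22338+0+51·73·80=320178 → min 59520 | A₂..A₄: k=2: 0+449680+6·73·77=483406; k=3: 35040+0+6·80·77=72000 → min 72000.
Top-level splits: k=1: (A₁..A₁)·(A₂..A₄) → 0+72000+51·6·77 = 95562; k=2: (A₁..A₂)·(A₃..A₄) → 22338+449680+51·73·77 = 758689; k=3: (A₁..A₃)·(A₄..A₄) → 59520+0+51·80·77 = 373680.
Best split is after A₁, i.e. k = 1.

1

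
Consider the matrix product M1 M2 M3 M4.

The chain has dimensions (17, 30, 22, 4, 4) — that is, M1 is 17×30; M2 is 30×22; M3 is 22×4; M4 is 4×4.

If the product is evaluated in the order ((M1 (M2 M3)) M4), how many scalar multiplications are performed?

(M2 M3): 30×22 by 22×4 → 30×4, cost 30·22·4 = 2640
(M1 (M2 M3)): 17×30 by 30×4 → 17×4, cost 17·30·4 = 2040; cumulative 4680
((M1 (M2 M3)) M4): 17×4 by 4×4 → 17×4, cost 17·4·4 = 272; cumulative 4952
Total: 4952 scalar multiplications.

4952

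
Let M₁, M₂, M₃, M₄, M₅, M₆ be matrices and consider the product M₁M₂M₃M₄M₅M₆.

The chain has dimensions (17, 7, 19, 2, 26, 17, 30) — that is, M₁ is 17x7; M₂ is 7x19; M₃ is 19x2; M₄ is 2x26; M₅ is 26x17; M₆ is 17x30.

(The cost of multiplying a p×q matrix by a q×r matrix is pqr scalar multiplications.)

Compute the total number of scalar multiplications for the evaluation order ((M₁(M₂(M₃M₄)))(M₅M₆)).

(M₃M₄): 19×2 by 2×26 → 19×26, cost 19·2·26 = 988
(M₂(M₃M₄)): 7×19 by 19×26 → 7×26, cost 7·19·26 = 3458; cumulative 4446
(M₁(M₂(M₃M₄))): 17×7 by 7×26 → 17×26, cost 17·7·26 = 3094; cumulative 7540
(M₅M₆): 26×17 by 17×30 → 26×30, cost 26·17·30 = 13260
((M₁(M₂(M₃M₄)))(M₅M₆)): 17×26 by 26×30 → 17×30, cost 17·26·30 = 13260; cumulative 34060
Total: 34060 scalar multiplications.

34060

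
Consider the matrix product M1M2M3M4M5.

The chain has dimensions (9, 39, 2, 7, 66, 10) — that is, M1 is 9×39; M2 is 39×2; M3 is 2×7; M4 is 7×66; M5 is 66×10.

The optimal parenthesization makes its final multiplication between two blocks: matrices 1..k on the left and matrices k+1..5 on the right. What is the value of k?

Adjacent pairs: M1M2 = 9·39·2 = 702; M2M3 = 39·2·7 = 546; M3M4 = 2·7·66 = 924; M4M5 = 7·66·10 = 4620.
Length 3: M1..M3: k=1: 0+546+9·39·7=3003; k=2: 702+0+9·2·7=828 → min 828 | M2..M4: k=2: 0+924+39·2·66=6072; k=3: 546+0+39·7·66=18564 → min 6072 | M3..M5: k=3: 0+4620+2·7·10=4760; k=4: 924+0+2·66·10=2244 → min 2244.
Length 4: M1..M4: k=1: 0+6072+9·39·66=29238; k=2: 702+924+9·2·66=2814; k=3: 828+0+9·7·66=4986 → min 2814 | M2..M5: k=2: 0+2244+39·2·10=3024; k=3: 546+4620+39·7·10=7896; k=4: 6072+0+39·66·10=31812 → min 3024.
Top-level splits: k=1: (M1..M1)·(M2..M5) → 0+3024+9·39·10 = 6534; k=2: (M1..M2)·(M3..M5) → 702+2244+9·2·10 = 3126; k=3: (M1..M3)·(M4..M5) → 828+4620+9·7·10 = 6078; k=4: (M1..M4)·(M5..M5) → 2814+0+9·66·10 = 8754.
Best split is after M2, i.e. k = 2.

2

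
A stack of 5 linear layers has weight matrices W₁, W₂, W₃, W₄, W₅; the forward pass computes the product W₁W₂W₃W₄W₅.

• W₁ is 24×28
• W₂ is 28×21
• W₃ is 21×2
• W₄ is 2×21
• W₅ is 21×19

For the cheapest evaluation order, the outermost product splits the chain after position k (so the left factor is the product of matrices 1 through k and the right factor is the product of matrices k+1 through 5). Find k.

Adjacent pairs: W₁W₂ = 24·28·21 = 14112; W₂W₃ = 28·21·2 = 1176; W₃W₄ = 21·2·21 = 882; W₄W₅ = 2·21·19 = 798.
Length 3: W₁..W₃: k=1: 0+1176+24·28·2=2520; k=2: 14112+0+24·21·2=15120 → min 2520 | W₂..W₄: k=2: 0+882+28·21·21=13230; k=3: 1176+0+28·2·21=2352 → min 2352 | W₃..W₅: k=3: 0+798+21·2·19=1596; k=4: 882+0+21·21·19=9261 → min 1596.
Length 4: W₁..W₄: k=1: 0+2352+24·28·21=16464; k=2: 14112+882+24·21·21=25578; k=3: 2520+0+24·2·21=3528 → min 3528 | W₂..W₅: k=2: 0+1596+28·21·19=12768; k=3: 1176+798+28·2·19=3038; k=4: 2352+0+28·21·19=13524 → min 3038.
Top-level splits: k=1: (W₁..W₁)·(W₂..W₅) → 0+3038+24·28·19 = 15806; k=2: (W₁..W₂)·(W₃..W₅) → 14112+1596+24·21·19 = 25284; k=3: (W₁..W₃)·(W₄..W₅) → 2520+798+24·2·19 = 4230; k=4: (W₁..W₄)·(W₅..W₅) → 3528+0+24·21·19 = 13104.
Best split is after W₃, i.e. k = 3.

3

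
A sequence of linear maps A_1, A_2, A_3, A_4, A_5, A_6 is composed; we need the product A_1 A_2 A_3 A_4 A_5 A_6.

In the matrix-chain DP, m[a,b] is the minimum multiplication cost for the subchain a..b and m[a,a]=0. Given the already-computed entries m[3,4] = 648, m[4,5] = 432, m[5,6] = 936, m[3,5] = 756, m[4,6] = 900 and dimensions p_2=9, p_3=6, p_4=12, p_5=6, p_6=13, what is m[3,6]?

1458

m[3,6] = min over k∈[3,5] of m[3,k]+m[k+1,6]+p_{2}·p_k·p_{6}.
k=3: 0 + 900 + 9·6·13 = 1602; k=4: 648 + 936 + 9·12·13 = 2988; k=5: 756 + 0 + 9·6·13 = 1458.
Minimum: 1458 at k=5.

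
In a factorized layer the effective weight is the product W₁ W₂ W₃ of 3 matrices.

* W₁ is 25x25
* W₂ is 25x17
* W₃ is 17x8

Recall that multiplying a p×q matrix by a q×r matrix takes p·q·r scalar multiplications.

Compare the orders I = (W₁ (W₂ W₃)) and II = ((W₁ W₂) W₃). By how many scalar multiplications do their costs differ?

Order I = (W₁ (W₂ W₃)): (W₂ W₃): 25×17 by 17×8 → 25×8, cost 25·17·8 = 3400; (W₁ (W₂ W₃)): 25×25 by 25×8 → 25×8, cost 25·25·8 = 5000; cumulative 8400. Total 8400.
Order II = ((W₁ W₂) W₃): (W₁ W₂): 25×25 by 25×17 → 25×17, cost 25·25·17 = 10625; ((W₁ W₂) W₃): 25×17 by 17×8 → 25×8, cost 25·17·8 = 3400; cumulative 14025. Total 14025.
Difference: |8400 − 14025| = 5625.

5625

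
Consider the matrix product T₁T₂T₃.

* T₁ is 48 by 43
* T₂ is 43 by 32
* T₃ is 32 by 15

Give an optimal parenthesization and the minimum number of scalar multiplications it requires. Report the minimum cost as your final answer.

51600

(T₁(T₂T₃)): cost 51600.
((T₁T₂)T₃): cost 89088.
Optimal: (T₁(T₂T₃)) with cost 51600.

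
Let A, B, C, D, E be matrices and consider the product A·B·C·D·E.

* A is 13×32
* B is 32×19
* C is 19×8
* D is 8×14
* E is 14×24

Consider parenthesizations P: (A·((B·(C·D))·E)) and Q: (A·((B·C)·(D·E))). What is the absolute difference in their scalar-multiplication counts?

Order P = (A·((B·(C·D))·E)): (C·D): 19×8 by 8×14 → 19×14, cost 19·8·14 = 2128; (B·(C·D)): 32×19 by 19×14 → 32×14, cost 32·19·14 = 8512; cumulative 10640; ((B·(C·D))·E): 32×14 by 14×24 → 32×24, cost 32·14·24 = 10752; cumulative 21392; (A·((B·(C·D))·E)): 13×32 by 32×24 → 13×24, cost 13·32·24 = 9984; cumulative 31376. Total 31376.
Order Q = (A·((B·C)·(D·E))): (B·C): 32×19 by 19×8 → 32×8, cost 32·19·8 = 4864; (D·E): 8×14 by 14×24 → 8×24, cost 8·14·24 = 2688; ((B·C)·(D·E)): 32×8 by 8×24 → 32×24, cost 32·8·24 = 6144; cumulative 13696; (A·((B·C)·(D·E))): 13×32 by 32×24 → 13×24, cost 13·32·24 = 9984; cumulative 23680. Total 23680.
Difference: |31376 − 23680| = 7696.

7696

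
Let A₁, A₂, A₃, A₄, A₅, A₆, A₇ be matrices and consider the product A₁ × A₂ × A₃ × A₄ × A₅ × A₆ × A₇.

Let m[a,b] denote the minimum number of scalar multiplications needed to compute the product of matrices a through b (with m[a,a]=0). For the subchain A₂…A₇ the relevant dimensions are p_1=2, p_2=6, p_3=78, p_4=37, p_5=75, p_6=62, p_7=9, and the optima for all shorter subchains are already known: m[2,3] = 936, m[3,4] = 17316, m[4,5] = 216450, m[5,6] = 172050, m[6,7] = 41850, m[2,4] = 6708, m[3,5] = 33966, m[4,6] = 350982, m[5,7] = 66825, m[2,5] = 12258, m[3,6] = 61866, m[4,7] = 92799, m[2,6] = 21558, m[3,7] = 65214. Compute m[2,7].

m[2,7] = min over k∈[2,6] of m[2,k]+m[k+1,7]+p_{1}·p_k·p_{7}.
k=2: 0 + 65214 + 2·6·9 = 65322; k=3: 936 + 92799 + 2·78·9 = 95139; k=4: 6708 + 66825 + 2·37·9 = 74199; k=5: 12258 + 41850 + 2·75·9 = 55458; k=6: 21558 + 0 + 2·62·9 = 22674.
Minimum: 22674 at k=6.

22674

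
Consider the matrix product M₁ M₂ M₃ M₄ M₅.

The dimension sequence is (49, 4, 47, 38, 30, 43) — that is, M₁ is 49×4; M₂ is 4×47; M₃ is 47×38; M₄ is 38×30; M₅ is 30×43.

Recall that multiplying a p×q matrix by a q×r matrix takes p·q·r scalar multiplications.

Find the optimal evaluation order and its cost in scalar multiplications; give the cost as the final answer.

Adjacent pairs: M₁M₂ = 49·4·47 = 9212; M₂M₃ = 4·47·38 = 7144; M₃M₄ = 47·38·30 = 53580; M₄M₅ = 38·30·43 = 49020.
Length 3: M₁..M₃: k=1: 0+7144+49·4·38=14592; k=2: 9212+0+49·47·38=96726 → min 14592 | M₂..M₄: k=2: 0+53580+4·47·30=59220; k=3: 7144+0+4·38·30=11704 → min 11704 | M₃..M₅: k=3: 0+49020+47·38·43=125818; k=4: 53580+0+47·30·43=114210 → min 114210.
Length 4: M₁..M₄: k=1: 0+11704+49·4·30=17584; k=2: 9212+53580+49·47·30=131882; k=3: 14592+0+49·38·30=70452 → min 17584 | M₂..M₅: k=2: 0+114210+4·47·43=122294; k=3: 7144+49020+4·38·43=62700; k=4: 11704+0+4·30·43=16864 → min 16864.
Length 5: M₁..M₅: k=1: 0+16864+49·4·43=25292; k=2: 9212+114210+49·47·43=222451; k=3: 14592+49020+49·38·43=143678; k=4: 17584+0+49·30·43=80794 → min 25292.
Optimal parenthesization: (M₁ (((M₂ M₃) M₄) M₅)) with cost 25292.

25292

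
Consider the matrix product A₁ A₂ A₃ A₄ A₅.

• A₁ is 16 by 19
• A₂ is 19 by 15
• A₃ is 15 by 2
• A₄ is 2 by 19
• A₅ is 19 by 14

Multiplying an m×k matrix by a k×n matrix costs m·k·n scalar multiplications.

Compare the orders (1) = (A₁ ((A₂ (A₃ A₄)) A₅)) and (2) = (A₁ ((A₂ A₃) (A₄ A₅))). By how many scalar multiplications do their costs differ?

9405

Order (1) = (A₁ ((A₂ (A₃ A₄)) A₅)): (A₃ A₄): 15×2 by 2×19 → 15×19, cost 15·2·19 = 570; (A₂ (A₃ A₄)): 19×15 by 15×19 → 19×19, cost 19·15·19 = 5415; cumulative 5985; ((A₂ (A₃ A₄)) A₅): 19×19 by 19×14 → 19×14, cost 19·19·14 = 5054; cumulative 11039; (A₁ ((A₂ (A₃ A₄)) A₅)): 16×19 by 19×14 → 16×14, cost 16·19·14 = 4256; cumulative 15295. Total 15295.
Order (2) = (A₁ ((A₂ A₃) (A₄ A₅))): (A₂ A₃): 19×15 by 15×2 → 19×2, cost 19·15·2 = 570; (A₄ A₅): 2×19 by 19×14 → 2×14, cost 2·19·14 = 532; ((A₂ A₃) (A₄ A₅)): 19×2 by 2×14 → 19×14, cost 19·2·14 = 532; cumulative 1634; (A₁ ((A₂ A₃) (A₄ A₅))): 16×19 by 19×14 → 16×14, cost 16·19·14 = 4256; cumulative 5890. Total 5890.
Difference: |15295 − 5890| = 9405.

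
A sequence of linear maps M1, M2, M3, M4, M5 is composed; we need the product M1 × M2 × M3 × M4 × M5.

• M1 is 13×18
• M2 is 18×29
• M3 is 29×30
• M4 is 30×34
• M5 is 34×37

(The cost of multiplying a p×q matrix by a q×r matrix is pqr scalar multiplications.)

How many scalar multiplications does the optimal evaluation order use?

47710

Adjacent pairs: M1M2 = 13·18·29 = 6786; M2M3 = 18·29·30 = 15660; M3M4 = 29·30·34 = 29580; M4M5 = 30·34·37 = 37740.
Length 3: M1..M3: k=1: 0+15660+13·18·30=22680; k=2: 6786+0+13·29·30=18096 → min 18096 | M2..M4: k=2: 0+29580+18·29·34=47328; k=3: 15660+0+18·30·34=34020 → min 34020 | M3..M5: k=3: 0+37740+29·30·37=69930; k=4: 29580+0+29·34·37=66062 → min 66062.
Length 4: M1..M4: k=1: 0+34020+13·18·34=41976; k=2: 6786+29580+13·29·34=49184; k=3: 18096+0+13·30·34=31356 → min 31356 | M2..M5: k=2: 0+66062+18·29·37=85376; k=3: 15660+37740+18·30·37=73380; k=4: 34020+0+18·34·37=56664 → min 56664.
Length 5: M1..M5: k=1: 0+56664+13·18·37=65322; k=2: 6786+66062+13·29·37=86797; k=3: 18096+37740+13·30·37=70266; k=4: 31356+0+13·34·37=47710 → min 47710.
Optimal order: ((((M1 × M2) × M3) × M4) × M5) with cost 47710.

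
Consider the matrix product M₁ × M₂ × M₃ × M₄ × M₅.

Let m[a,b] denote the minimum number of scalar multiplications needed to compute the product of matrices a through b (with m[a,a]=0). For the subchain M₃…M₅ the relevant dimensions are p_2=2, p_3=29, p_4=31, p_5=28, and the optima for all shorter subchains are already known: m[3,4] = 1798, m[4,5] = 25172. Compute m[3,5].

3534

m[3,5] = min over k∈[3,4] of m[3,k]+m[k+1,5]+p_{2}·p_k·p_{5}.
k=3: 0 + 25172 + 2·29·28 = 26796; k=4: 1798 + 0 + 2·31·28 = 3534.
Minimum: 3534 at k=4.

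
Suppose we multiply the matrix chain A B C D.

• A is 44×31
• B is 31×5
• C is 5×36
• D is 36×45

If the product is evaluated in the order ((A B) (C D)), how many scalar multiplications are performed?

24820

(A B): 44×31 by 31×5 → 44×5, cost 44·31·5 = 6820
(C D): 5×36 by 36×45 → 5×45, cost 5·36·45 = 8100
((A B) (C D)): 44×5 by 5×45 → 44×45, cost 44·5·45 = 9900; cumulative 24820
Total: 24820 scalar multiplications.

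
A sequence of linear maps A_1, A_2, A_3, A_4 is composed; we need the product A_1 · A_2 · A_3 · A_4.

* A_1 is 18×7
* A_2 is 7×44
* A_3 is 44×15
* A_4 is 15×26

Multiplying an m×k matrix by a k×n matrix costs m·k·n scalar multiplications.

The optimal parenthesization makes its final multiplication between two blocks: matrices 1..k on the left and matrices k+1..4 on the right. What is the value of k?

Adjacent pairs: A_1A_2 = 18·7·44 = 5544; A_2A_3 = 7·44·15 = 4620; A_3A_4 = 44·15·26 = 17160.
Length 3: A_1..A_3: k=1: 0+4620+18·7·15=6510; k=2: 5544+0+18·44·15=17424 → min 6510 | A_2..A_4: k=2: 0+17160+7·44·26=25168; k=3: 4620+0+7·15·26=7350 → min 7350.
Top-level splits: k=1: (A_1..A_1)·(A_2..A_4) → 0+7350+18·7·26 = 10626; k=2: (A_1..A_2)·(A_3..A_4) → 5544+17160+18·44·26 = 43296; k=3: (A_1..A_3)·(A_4..A_4) → 6510+0+18·15·26 = 13530.
Best split is after A_1, i.e. k = 1.

1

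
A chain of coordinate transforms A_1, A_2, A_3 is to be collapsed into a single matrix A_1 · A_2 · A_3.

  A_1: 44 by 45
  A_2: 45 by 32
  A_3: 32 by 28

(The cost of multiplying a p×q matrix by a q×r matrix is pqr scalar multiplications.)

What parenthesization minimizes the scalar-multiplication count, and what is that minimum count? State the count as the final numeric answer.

95760

(A_1 · (A_2 · A_3)): cost 95760.
((A_1 · A_2) · A_3): cost 102784.
Optimal: (A_1 · (A_2 · A_3)) with cost 95760.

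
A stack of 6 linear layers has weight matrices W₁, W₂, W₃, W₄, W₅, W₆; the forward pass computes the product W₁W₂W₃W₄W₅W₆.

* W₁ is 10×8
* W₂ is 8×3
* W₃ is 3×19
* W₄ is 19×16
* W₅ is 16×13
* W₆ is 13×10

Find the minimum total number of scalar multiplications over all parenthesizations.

2466

Adjacent pairs: W₁W₂ = 10·8·3 = 240; W₂W₃ = 8·3·19 = 456; W₃W₄ = 3·19·16 = 912; W₄W₅ = 19·16·13 = 3952; W₅W₆ = 16·13·10 = 2080.
Length 3: W₁..W₃: k=1: 0+456+10·8·19=1976; k=2: 240+0+10·3·19=810 → min 810 | W₂..W₄: k=2: 0+912+8·3·16=1296; k=3: 456+0+8·19·16=2888 → min 1296 | W₃..W₅: k=3: 0+3952+3·19·13=4693; k=4: 912+0+3·16·13=1536 → min 1536 | W₄..W₆: k=4: 0+2080+19·16·10=5120; k=5: 3952+0+19·13·10=6422 → min 5120.
Length 4: W₁..W₄: k=1: 0+1296+10·8·16=2576; k=2: 240+912+10·3·16=1632; k=3: 810+0+10·19·16=3850 → min 1632 | W₂..W₅: k=2: 0+1536+8·3·13=1848; k=3: 456+3952+8·19·13=6384; k=4: 1296+0+8·16·13=2960 → min 1848 | W₃..W₆: k=3: 0+5120+3·19·10=5690; k=4: 912+2080+3·16·10=3472; k=5: 1536+0+3·13·10=1926 → min 1926.
Length 5: W₁..W₅: k=1: 0+1848+10·8·13=2888; k=2: 240+1536+10·3·13=2166; k=3: 810+3952+10·19·13=7232; k=4: 1632+0+10·16·13=3712 → min 2166 | W₂..W₆: k=2: 0+1926+8·3·10=2166; k=3: 456+5120+8·19·10=7096; k=4: 1296+2080+8·16·10=4656; k=5: 1848+0+8·13·10=2888 → min 2166.
Length 6: W₁..W₆: k=1: 0+2166+10·8·10=2966; k=2: 240+1926+10·3·10=2466; k=3: 810+5120+10·19·10=7830; k=4: 1632+2080+10·16·10=5312; k=5: 2166+0+10·13·10=3466 → min 2466.
Optimal order: ((W₁W₂)(((W₃W₄)W₅)W₆)) with cost 2466.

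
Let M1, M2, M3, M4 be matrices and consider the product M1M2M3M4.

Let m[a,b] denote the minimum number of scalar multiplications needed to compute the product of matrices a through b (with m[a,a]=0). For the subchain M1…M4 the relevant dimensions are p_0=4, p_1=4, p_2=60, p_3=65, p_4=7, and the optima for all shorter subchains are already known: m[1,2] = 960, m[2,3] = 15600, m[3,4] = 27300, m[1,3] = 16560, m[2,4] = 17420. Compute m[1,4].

17532

m[1,4] = min over k∈[1,3] of m[1,k]+m[k+1,4]+p_{0}·p_k·p_{4}.
k=1: 0 + 17420 + 4·4·7 = 17532; k=2: 960 + 27300 + 4·60·7 = 29940; k=3: 16560 + 0 + 4·65·7 = 18380.
Minimum: 17532 at k=1.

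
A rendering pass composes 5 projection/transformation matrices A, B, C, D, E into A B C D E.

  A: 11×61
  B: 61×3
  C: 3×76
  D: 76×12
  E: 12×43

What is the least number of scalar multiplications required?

7716

Adjacent pairs: AB = 11·61·3 = 2013; BC = 61·3·76 = 13908; CD = 3·76·12 = 2736; DE = 76·12·43 = 39216.
Length 3: A..C: k=1: 0+13908+11·61·76=64904; k=2: 2013+0+11·3·76=4521 → min 4521 | B..D: k=2: 0+2736+61·3·12=4932; k=3: 13908+0+61·76·12=69540 → min 4932 | C..E: k=3: 0+39216+3·76·43=49020; k=4: 2736+0+3·12·43=4284 → min 4284.
Length 4: A..D: k=1: 0+4932+11·61·12=12984; k=2: 2013+2736+11·3·12=5145; k=3: 4521+0+11·76·12=14553 → min 5145 | B..E: k=2: 0+4284+61·3·43=12153; k=3: 13908+39216+61·76·43=252472; k=4: 4932+0+61·12·43=36408 → min 12153.
Length 5: A..E: k=1: 0+12153+11·61·43=41006; k=2: 2013+4284+11·3·43=7716; k=3: 4521+39216+11·76·43=79685; k=4: 5145+0+11·12·43=10821 → min 7716.
Optimal order: ((A B) ((C D) E)) with cost 7716.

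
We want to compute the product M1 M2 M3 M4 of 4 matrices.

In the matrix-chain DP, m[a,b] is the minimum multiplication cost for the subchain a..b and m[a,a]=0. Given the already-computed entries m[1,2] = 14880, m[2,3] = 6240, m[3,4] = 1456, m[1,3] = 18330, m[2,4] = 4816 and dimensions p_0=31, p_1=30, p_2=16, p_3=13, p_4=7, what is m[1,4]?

11326

m[1,4] = min over k∈[1,3] of m[1,k]+m[k+1,4]+p_{0}·p_k·p_{4}.
k=1: 0 + 4816 + 31·30·7 = 11326; k=2: 14880 + 1456 + 31·16·7 = 19808; k=3: 18330 + 0 + 31·13·7 = 21151.
Minimum: 11326 at k=1.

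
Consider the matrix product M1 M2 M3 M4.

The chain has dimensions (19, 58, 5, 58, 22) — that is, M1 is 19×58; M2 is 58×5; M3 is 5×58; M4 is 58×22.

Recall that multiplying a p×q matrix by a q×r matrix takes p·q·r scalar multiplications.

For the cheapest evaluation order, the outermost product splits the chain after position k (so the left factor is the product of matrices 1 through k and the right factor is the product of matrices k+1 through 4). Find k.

2

Adjacent pairs: M1M2 = 19·58·5 = 5510; M2M3 = 58·5·58 = 16820; M3M4 = 5·58·22 = 6380.
Length 3: M1..M3: k=1: 0+16820+19·58·58=80736; k=2: 5510+0+19·5·58=11020 → min 11020 | M2..M4: k=2: 0+6380+58·5·22=12760; k=3: 16820+0+58·58·22=90828 → min 12760.
Top-level splits: k=1: (M1..M1)·(M2..M4) → 0+12760+19·58·22 = 37004; k=2: (M1..M2)·(M3..M4) → 5510+6380+19·5·22 = 13980; k=3: (M1..M3)·(M4..M4) → 11020+0+19·58·22 = 35264.
Best split is after M2, i.e. k = 2.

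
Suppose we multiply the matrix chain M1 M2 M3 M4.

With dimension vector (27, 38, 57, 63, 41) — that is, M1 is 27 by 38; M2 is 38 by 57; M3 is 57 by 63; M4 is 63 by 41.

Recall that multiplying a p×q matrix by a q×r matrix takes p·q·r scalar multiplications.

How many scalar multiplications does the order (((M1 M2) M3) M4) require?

(M1 M2): 27×38 by 38×57 → 27×57, cost 27·38·57 = 58482
((M1 M2) M3): 27×57 by 57×63 → 27×63, cost 27·57·63 = 96957; cumulative 155439
(((M1 M2) M3) M4): 27×63 by 63×41 → 27×41, cost 27·63·41 = 69741; cumulative 225180
Total: 225180 scalar multiplications.

225180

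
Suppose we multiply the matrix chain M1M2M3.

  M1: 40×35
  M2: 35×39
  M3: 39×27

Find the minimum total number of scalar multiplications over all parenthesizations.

Order (M1(M2M3)): (M2M3): 35×39 by 39×27 → 35×27, cost 35·39·27 = 36855; (M1(M2M3)): 40×35 by 35×27 → 40×27, cost 40·35·27 = 37800; cumulative 74655. Total 74655.
Order ((M1M2)M3): (M1M2): 40×35 by 35×39 → 40×39, cost 40·35·39 = 54600; ((M1M2)M3): 40×39 by 39×27 → 40×27, cost 40·39·27 = 42120; cumulative 96720. Total 96720.
Minimum: 74655.

74655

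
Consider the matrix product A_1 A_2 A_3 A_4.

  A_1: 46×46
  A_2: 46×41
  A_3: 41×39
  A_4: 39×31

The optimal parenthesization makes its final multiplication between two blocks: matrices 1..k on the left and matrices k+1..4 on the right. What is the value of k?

Adjacent pairs: A_1A_2 = 46·46·41 = 86756; A_2A_3 = 46·41·39 = 73554; A_3A_4 = 41·39·31 = 49569.
Length 3: A_1..A_3: k=1: 0+73554+46·46·39=156078; k=2: 86756+0+46·41·39=160310 → min 156078 | A_2..A_4: k=2: 0+49569+46·41·31=108035; k=3: 73554+0+46·39·31=129168 → min 108035.
Top-level splits: k=1: (A_1..A_1)·(A_2..A_4) → 0+108035+46·46·31 = 173631; k=2: (A_1..A_2)·(A_3..A_4) → 86756+49569+46·41·31 = 194791; k=3: (A_1..A_3)·(A_4..A_4) → 156078+0+46·39·31 = 211692.
Best split is after A_1, i.e. k = 1.

1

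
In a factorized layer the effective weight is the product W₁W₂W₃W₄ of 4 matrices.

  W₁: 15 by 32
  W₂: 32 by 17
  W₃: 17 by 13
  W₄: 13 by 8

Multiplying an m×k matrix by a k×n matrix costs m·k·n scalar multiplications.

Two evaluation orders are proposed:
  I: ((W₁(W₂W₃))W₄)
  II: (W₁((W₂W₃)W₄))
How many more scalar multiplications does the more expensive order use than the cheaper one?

632

Order I = ((W₁(W₂W₃))W₄): (W₂W₃): 32×17 by 17×13 → 32×13, cost 32·17·13 = 7072; (W₁(W₂W₃)): 15×32 by 32×13 → 15×13, cost 15·32·13 = 6240; cumulative 13312; ((W₁(W₂W₃))W₄): 15×13 by 13×8 → 15×8, cost 15·13·8 = 1560; cumulative 14872. Total 14872.
Order II = (W₁((W₂W₃)W₄)): (W₂W₃): 32×17 by 17×13 → 32×13, cost 32·17·13 = 7072; ((W₂W₃)W₄): 32×13 by 13×8 → 32×8, cost 32·13·8 = 3328; cumulative 10400; (W₁((W₂W₃)W₄)): 15×32 by 32×8 → 15×8, cost 15·32·8 = 3840; cumulative 14240. Total 14240.
Difference: |14872 − 14240| = 632.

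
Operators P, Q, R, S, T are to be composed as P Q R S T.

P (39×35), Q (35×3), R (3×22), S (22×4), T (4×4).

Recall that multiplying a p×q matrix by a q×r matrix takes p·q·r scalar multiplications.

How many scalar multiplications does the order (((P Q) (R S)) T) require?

5451

(P Q): 39×35 by 35×3 → 39×3, cost 39·35·3 = 4095
(R S): 3×22 by 22×4 → 3×4, cost 3·22·4 = 264
((P Q) (R S)): 39×3 by 3×4 → 39×4, cost 39·3·4 = 468; cumulative 4827
(((P Q) (R S)) T): 39×4 by 4×4 → 39×4, cost 39·4·4 = 624; cumulative 5451
Total: 5451 scalar multiplications.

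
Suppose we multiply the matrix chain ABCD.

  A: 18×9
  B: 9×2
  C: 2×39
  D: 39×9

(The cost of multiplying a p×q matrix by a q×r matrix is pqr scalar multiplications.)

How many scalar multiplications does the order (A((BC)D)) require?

(BC): 9×2 by 2×39 → 9×39, cost 9·2·39 = 702
((BC)D): 9×39 by 39×9 → 9×9, cost 9·39·9 = 3159; cumulative 3861
(A((BC)D)): 18×9 by 9×9 → 18×9, cost 18·9·9 = 1458; cumulative 5319
Total: 5319 scalar multiplications.

5319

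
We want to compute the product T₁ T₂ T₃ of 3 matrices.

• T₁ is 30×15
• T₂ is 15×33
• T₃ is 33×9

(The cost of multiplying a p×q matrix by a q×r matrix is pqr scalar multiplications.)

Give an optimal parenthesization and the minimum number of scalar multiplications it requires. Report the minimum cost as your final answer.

8505

(T₁ (T₂ T₃)): cost 8505.
((T₁ T₂) T₃): cost 23760.
Optimal: (T₁ (T₂ T₃)) with cost 8505.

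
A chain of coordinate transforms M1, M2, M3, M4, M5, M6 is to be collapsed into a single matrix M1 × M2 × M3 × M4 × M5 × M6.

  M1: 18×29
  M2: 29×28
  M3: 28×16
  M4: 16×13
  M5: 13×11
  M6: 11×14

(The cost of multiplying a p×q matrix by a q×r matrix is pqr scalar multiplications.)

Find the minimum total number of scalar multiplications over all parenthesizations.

24662

Adjacent pairs: M1M2 = 18·29·28 = 14616; M2M3 = 29·28·16 = 12992; M3M4 = 28·16·13 = 5824; M4M5 = 16·13·11 = 2288; M5M6 = 13·11·14 = 2002.
Length 3: M1..M3: k=1: 0+12992+18·29·16=21344; k=2: 14616+0+18·28·16=22680 → min 21344 | M2..M4: k=2: 0+5824+29·28·13=16380; k=3: 12992+0+29·16·13=19024 → min 16380 | M3..M5: k=3: 0+2288+28·16·11=7216; k=4: 5824+0+28·13·11=9828 → min 7216 | M4..M6: k=4: 0+2002+16·13·14=4914; k=5: 2288+0+16·11·14=4752 → min 4752.
Length 4: M1..M4: k=1: 0+16380+18·29·13=23166; k=2: 14616+5824+18·28·13=26992; k=3: 21344+0+18·16·13=25088 → min 23166 | M2..M5: k=2: 0+7216+29·28·11=16148; k=3: 12992+2288+29·16·11=20384; k=4: 16380+0+29·13·11=20527 → min 16148 | M3..M6: k=3: 0+4752+28·16·14=11024; k=4: 5824+2002+28·13·14=12922; k=5: 7216+0+28·11·14=11528 → min 11024.
Length 5: M1..M5: k=1: 0+16148+18·29·11=21890; k=2: 14616+7216+18·28·11=27376; k=3: 21344+2288+18·16·11=26800; k=4: 23166+0+18·13·11=25740 → min 21890 | M2..M6: k=2: 0+11024+29·28·14=22392; k=3: 12992+4752+29·16·14=24240; k=4: 16380+2002+29·13·14=23660; k=5: 16148+0+29·11·14=20614 → min 20614.
Length 6: M1..M6: k=1: 0+20614+18·29·14=27922; k=2: 14616+11024+18·28·14=32696; k=3: 21344+4752+18·16·14=30128; k=4: 23166+2002+18·13·14=28444; k=5: 21890+0+18·11·14=24662 → min 24662.
Optimal order: ((M1 × (M2 × (M3 × (M4 × M5)))) × M6) with cost 24662.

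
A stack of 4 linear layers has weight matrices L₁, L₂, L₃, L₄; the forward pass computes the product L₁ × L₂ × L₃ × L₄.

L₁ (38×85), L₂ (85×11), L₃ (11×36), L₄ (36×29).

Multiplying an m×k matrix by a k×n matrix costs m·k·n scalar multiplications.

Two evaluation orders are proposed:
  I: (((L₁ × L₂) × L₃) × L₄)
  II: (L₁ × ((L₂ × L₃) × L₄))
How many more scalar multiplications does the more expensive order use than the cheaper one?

Order I = (((L₁ × L₂) × L₃) × L₄): (L₁ × L₂): 38×85 by 85×11 → 38×11, cost 38·85·11 = 35530; ((L₁ × L₂) × L₃): 38×11 by 11×36 → 38×36, cost 38·11·36 = 15048; cumulative 50578; (((L₁ × L₂) × L₃) × L₄): 38×36 by 36×29 → 38×29, cost 38·36·29 = 39672; cumulative 90250. Total 90250.
Order II = (L₁ × ((L₂ × L₃) × L₄)): (L₂ × L₃): 85×11 by 11×36 → 85×36, cost 85·11·36 = 33660; ((L₂ × L₃) × L₄): 85×36 by 36×29 → 85×29, cost 85·36·29 = 88740; cumulative 122400; (L₁ × ((L₂ × L₃) × L₄)): 38×85 by 85×29 → 38×29, cost 38·85·29 = 93670; cumulative 216070. Total 216070.
Difference: |90250 − 216070| = 125820.

125820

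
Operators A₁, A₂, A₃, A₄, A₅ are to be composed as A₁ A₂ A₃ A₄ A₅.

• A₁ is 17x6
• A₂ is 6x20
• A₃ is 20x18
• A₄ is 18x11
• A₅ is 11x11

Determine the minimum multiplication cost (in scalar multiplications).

5196

Adjacent pairs: A₁A₂ = 17·6·20 = 2040; A₂A₃ = 6·20·18 = 2160; A₃A₄ = 20·18·11 = 3960; A₄A₅ = 18·11·11 = 2178.
Length 3: A₁..A₃: k=1: 0+2160+17·6·18=3996; k=2: 2040+0+17·20·18=8160 → min 3996 | A₂..A₄: k=2: 0+3960+6·20·11=5280; k=3: 2160+0+6·18·11=3348 → min 3348 | A₃..A₅: k=3: 0+2178+20·18·11=6138; k=4: 3960+0+20·11·11=6380 → min 6138.
Length 4: A₁..A₄: k=1: 0+3348+17·6·11=4470; k=2: 2040+3960+17·20·11=9740; k=3: 3996+0+17·18·11=7362 → min 4470 | A₂..A₅: k=2: 0+6138+6·20·11=7458; k=3: 2160+2178+6·18·11=5526; k=4: 3348+0+6·11·11=4074 → min 4074.
Length 5: A₁..A₅: k=1: 0+4074+17·6·11=5196; k=2: 2040+6138+17·20·11=11918; k=3: 3996+2178+17·18·11=9540; k=4: 4470+0+17·11·11=6527 → min 5196.
Optimal order: (A₁ (((A₂ A₃) A₄) A₅)) with cost 5196.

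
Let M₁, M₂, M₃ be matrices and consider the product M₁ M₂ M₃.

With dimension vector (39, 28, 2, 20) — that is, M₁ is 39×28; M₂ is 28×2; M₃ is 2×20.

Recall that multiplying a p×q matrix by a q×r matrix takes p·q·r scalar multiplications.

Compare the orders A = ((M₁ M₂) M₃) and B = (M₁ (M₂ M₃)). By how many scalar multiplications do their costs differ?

19216

Order A = ((M₁ M₂) M₃): (M₁ M₂): 39×28 by 28×2 → 39×2, cost 39·28·2 = 2184; ((M₁ M₂) M₃): 39×2 by 2×20 → 39×20, cost 39·2·20 = 1560; cumulative 3744. Total 3744.
Order B = (M₁ (M₂ M₃)): (M₂ M₃): 28×2 by 2×20 → 28×20, cost 28·2·20 = 1120; (M₁ (M₂ M₃)): 39×28 by 28×20 → 39×20, cost 39·28·20 = 21840; cumulative 22960. Total 22960.
Difference: |3744 − 22960| = 19216.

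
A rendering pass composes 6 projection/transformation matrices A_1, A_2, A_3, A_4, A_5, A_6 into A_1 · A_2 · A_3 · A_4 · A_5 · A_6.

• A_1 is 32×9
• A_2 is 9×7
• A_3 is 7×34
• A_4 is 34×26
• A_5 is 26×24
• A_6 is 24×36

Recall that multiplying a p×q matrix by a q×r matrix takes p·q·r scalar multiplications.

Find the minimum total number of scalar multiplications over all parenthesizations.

Adjacent pairs: A_1A_2 = 32·9·7 = 2016; A_2A_3 = 9·7·34 = 2142; A_3A_4 = 7·34·26 = 6188; A_4A_5 = 34·26·24 = 21216; A_5A_6 = 26·24·36 = 22464.
Length 3: A_1..A_3: k=1: 0+2142+32·9·34=11934; k=2: 2016+0+32·7·34=9632 → min 9632 | A_2..A_4: k=2: 0+6188+9·7·26=7826; k=3: 2142+0+9·34·26=10098 → min 7826 | A_3..A_5: k=3: 0+21216+7·34·24=26928; k=4: 6188+0+7·26·24=10556 → min 10556 | A_4..A_6: k=4: 0+22464+34·26·36=54288; k=5: 21216+0+34·24·36=50592 → min 50592.
Length 4: A_1..A_4: k=1: 0+7826+32·9·26=15314; k=2: 2016+6188+32·7·26=14028; k=3: 9632+0+32·34·26=37920 → min 14028 | A_2..A_5: k=2: 0+10556+9·7·24=12068; k=3: 2142+21216+9·34·24=30702; k=4: 7826+0+9·26·24=13442 → min 12068 | A_3..A_6: k=3: 0+50592+7·34·36=59160; k=4: 6188+22464+7·26·36=35204; k=5: 10556+0+7·24·36=16604 → min 16604.
Length 5: A_1..A_5: k=1: 0+12068+32·9·24=18980; k=2: 2016+10556+32·7·24=17948; k=3: 9632+21216+32·34·24=56960; k=4: 14028+0+32·26·24=33996 → min 17948 | A_2..A_6: k=2: 0+16604+9·7·36=18872; k=3: 2142+50592+9·34·36=63750; k=4: 7826+22464+9·26·36=38714; k=5: 12068+0+9·24·36=19844 → min 18872.
Length 6: A_1..A_6: k=1: 0+18872+32·9·36=29240; k=2: 2016+16604+32·7·36=26684; k=3: 9632+50592+32·34·36=99392; k=4: 14028+22464+32·26·36=66444; k=5: 17948+0+32·24·36=45596 → min 26684.
Optimal order: ((A_1 · A_2) · (((A_3 · A_4) · A_5) · A_6)) with cost 26684.

26684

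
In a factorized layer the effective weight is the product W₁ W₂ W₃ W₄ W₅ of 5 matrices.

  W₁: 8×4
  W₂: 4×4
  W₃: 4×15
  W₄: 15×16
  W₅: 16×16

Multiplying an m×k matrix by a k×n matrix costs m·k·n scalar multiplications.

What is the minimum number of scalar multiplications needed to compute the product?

Adjacent pairs: W₁W₂ = 8·4·4 = 128; W₂W₃ = 4·4·15 = 240; W₃W₄ = 4·15·16 = 960; W₄W₅ = 15·16·16 = 3840.
Length 3: W₁..W₃: k=1: 0+240+8·4·15=720; k=2: 128+0+8·4·15=608 → min 608 | W₂..W₄: k=2: 0+960+4·4·16=1216; k=3: 240+0+4·15·16=1200 → min 1200 | W₃..W₅: k=3: 0+3840+4·15·16=4800; k=4: 960+0+4·16·16=1984 → min 1984.
Length 4: W₁..W₄: k=1: 0+1200+8·4·16=1712; k=2: 128+960+8·4·16=1600; k=3: 608+0+8·15·16=2528 → min 1600 | W₂..W₅: k=2: 0+1984+4·4·16=2240; k=3: 240+3840+4·15·16=5040; k=4: 1200+0+4·16·16=2224 → min 2224.
Length 5: W₁..W₅: k=1: 0+2224+8·4·16=2736; k=2: 128+1984+8·4·16=2624; k=3: 608+3840+8·15·16=6368; k=4: 1600+0+8·16·16=3648 → min 2624.
Optimal order: ((W₁ W₂) ((W₃ W₄) W₅)) with cost 2624.

2624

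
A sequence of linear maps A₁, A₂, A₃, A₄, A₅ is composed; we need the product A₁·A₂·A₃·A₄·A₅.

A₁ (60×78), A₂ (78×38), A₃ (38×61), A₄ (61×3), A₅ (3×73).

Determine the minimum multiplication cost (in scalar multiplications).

Adjacent pairs: A₁A₂ = 60·78·38 = 177840; A₂A₃ = 78·38·61 = 180804; A₃A₄ = 38·61·3 = 6954; A₄A₅ = 61·3·73 = 13359.
Length 3: A₁..A₃: k=1: 0+180804+60·78·61=466284; k=2: 177840+0+60·38·61=316920 → min 316920 | A₂..A₄: k=2: 0+6954+78·38·3=15846; k=3: 180804+0+78·61·3=195078 → min 15846 | A₃..A₅: k=3: 0+13359+38·61·73=182573; k=4: 6954+0+38·3·73=15276 → min 15276.
Length 4: A₁..A₄: k=1: 0+15846+60·78·3=29886; k=2: 177840+6954+60·38·3=191634; k=3: 316920+0+60·61·3=327900 → min 29886 | A₂..A₅: k=2: 0+15276+78·38·73=231648; k=3: 180804+13359+78·61·73=541497; k=4: 15846+0+78·3·73=32928 → min 32928.
Length 5: A₁..A₅: k=1: 0+32928+60·78·73=374568; k=2: 177840+15276+60·38·73=359556; k=3: 316920+13359+60·61·73=597459; k=4: 29886+0+60·3·73=43026 → min 43026.
Optimal order: ((A₁·(A₂·(A₃·A₄)))·A₅) with cost 43026.

43026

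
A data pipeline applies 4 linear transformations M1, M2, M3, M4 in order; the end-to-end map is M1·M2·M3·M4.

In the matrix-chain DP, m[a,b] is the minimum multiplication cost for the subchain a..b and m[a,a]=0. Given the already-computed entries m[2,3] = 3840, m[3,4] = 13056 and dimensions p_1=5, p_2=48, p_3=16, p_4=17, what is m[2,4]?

m[2,4] = min over k∈[2,3] of m[2,k]+m[k+1,4]+p_{1}·p_k·p_{4}.
k=2: 0 + 13056 + 5·48·17 = 17136; k=3: 3840 + 0 + 5·16·17 = 5200.
Minimum: 5200 at k=3.

5200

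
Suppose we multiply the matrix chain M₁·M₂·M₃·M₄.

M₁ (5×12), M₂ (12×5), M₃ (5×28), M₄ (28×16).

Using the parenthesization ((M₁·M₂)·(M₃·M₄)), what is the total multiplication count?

2940

(M₁·M₂): 5×12 by 12×5 → 5×5, cost 5·12·5 = 300
(M₃·M₄): 5×28 by 28×16 → 5×16, cost 5·28·16 = 2240
((M₁·M₂)·(M₃·M₄)): 5×5 by 5×16 → 5×16, cost 5·5·16 = 400; cumulative 2940
Total: 2940 scalar multiplications.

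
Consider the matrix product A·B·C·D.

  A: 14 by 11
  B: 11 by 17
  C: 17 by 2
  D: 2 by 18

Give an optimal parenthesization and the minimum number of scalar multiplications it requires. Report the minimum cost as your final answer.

1186

Adjacent pairs: AB = 14·11·17 = 2618; BC = 11·17·2 = 374; CD = 17·2·18 = 612.
Length 3: A..C: k=1: 0+374+14·11·2=682; k=2: 2618+0+14·17·2=3094 → min 682 | B..D: k=2: 0+612+11·17·18=3978; k=3: 374+0+11·2·18=770 → min 770.
Length 4: A..D: k=1: 0+770+14·11·18=3542; k=2: 2618+612+14·17·18=7514; k=3: 682+0+14·2·18=1186 → min 1186.
Optimal parenthesization: ((A·(B·C))·D) with cost 1186.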